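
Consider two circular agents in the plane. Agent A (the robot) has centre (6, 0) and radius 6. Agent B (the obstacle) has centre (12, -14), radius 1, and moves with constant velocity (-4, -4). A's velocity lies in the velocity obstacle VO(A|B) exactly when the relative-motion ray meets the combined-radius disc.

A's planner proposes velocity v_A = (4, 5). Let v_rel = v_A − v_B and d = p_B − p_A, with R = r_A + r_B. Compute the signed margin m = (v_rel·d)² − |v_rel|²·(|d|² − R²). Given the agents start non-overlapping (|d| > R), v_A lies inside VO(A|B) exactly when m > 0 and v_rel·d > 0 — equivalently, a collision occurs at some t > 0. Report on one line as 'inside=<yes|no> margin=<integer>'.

d = (6, -14),  |d|² = 232;  R = 6+1 = 7,  c = 232−7² = 183
v_rel = (8, 9),  |v_rel|² = 145;  v_rel·d = (8)·(6) + (9)·(-14) = -78
145·t² + 156·t + 183 = 0  ⇒  m = (-78)² − 145·183 = -20451
m = -20451 < 0,  v_rel·d = -78 < 0  ⇒  outside

inside=no margin=-20451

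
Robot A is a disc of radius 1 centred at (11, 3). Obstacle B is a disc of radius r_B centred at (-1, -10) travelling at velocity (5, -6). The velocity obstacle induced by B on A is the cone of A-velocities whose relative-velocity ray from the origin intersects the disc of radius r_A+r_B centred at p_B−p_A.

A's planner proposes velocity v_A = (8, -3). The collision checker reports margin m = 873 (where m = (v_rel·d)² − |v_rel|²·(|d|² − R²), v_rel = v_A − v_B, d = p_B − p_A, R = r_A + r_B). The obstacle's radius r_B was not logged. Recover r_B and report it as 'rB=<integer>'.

m = 873
d = (-12, -13);  v_rel = (3, 3),  |v_rel|² = 18
v_rel×d = (3)·(-13) − (3)·(-12) = -3
since m = R²·18 − (-3)²:  R² = (9 + 873) / 18 = 49
R = √49 = 7  ⇒  r_B = 7 − 1 = 6

rB=6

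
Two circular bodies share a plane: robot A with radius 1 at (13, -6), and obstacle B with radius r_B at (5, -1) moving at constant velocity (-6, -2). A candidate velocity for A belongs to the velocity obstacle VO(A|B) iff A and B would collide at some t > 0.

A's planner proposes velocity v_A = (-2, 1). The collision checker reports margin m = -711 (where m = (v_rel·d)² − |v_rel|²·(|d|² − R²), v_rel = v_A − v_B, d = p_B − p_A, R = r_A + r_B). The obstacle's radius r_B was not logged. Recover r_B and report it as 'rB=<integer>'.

m = -711
d = (-8, 5);  v_rel = (4, 3),  |v_rel|² = 25
v_rel×d = (4)·(5) − (3)·(-8) = 44
since m = R²·25 − 44²:  R² = (1936 + -711) / 25 = 49
R = √49 = 7  ⇒  r_B = 7 − 1 = 6

rB=6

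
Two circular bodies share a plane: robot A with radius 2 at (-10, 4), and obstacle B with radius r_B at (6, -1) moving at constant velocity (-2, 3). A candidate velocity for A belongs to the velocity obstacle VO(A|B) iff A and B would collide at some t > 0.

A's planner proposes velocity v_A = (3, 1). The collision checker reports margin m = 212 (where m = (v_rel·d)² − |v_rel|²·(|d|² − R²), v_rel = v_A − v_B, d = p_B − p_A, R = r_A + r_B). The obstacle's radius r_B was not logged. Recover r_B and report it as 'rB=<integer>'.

m = 212
d = (16, -5);  v_rel = (5, -2),  |v_rel|² = 29
v_rel×d = (5)·(-5) − (-2)·(16) = 7
since m = R²·29 − 7²:  R² = (49 + 212) / 29 = 9
R = √9 = 3  ⇒  r_B = 3 − 2 = 1

rB=1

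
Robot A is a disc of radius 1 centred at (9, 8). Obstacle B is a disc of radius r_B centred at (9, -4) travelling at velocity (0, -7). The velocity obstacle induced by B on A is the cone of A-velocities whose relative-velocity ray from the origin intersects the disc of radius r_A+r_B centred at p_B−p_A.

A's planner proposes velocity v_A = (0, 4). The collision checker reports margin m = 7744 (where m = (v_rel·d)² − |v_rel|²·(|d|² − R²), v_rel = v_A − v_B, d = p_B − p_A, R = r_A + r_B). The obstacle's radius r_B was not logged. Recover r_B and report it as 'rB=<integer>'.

m = 7744
d = (0, -12);  v_rel = (0, 11),  |v_rel|² = 121
v_rel×d = (0)·(-12) − (11)·(0) = 0
since m = R²·121 − 0²:  R² = (0 + 7744) / 121 = 64
R = √64 = 8  ⇒  r_B = 8 − 1 = 7

rB=7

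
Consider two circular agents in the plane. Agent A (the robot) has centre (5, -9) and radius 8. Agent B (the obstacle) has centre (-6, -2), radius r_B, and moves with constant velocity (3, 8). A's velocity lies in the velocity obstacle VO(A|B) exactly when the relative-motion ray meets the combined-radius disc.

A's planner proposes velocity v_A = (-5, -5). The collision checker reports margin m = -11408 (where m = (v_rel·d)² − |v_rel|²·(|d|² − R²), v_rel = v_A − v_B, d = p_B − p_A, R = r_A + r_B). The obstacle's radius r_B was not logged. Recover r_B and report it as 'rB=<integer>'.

m = -11408
d = (-11, 7);  v_rel = (-8, -13),  |v_rel|² = 233
v_rel×d = (-8)·(7) − (-13)·(-11) = -199
since m = R²·233 − (-199)²:  R² = (39601 + -11408) / 233 = 121
R = √121 = 11  ⇒  r_B = 11 − 8 = 3

rB=3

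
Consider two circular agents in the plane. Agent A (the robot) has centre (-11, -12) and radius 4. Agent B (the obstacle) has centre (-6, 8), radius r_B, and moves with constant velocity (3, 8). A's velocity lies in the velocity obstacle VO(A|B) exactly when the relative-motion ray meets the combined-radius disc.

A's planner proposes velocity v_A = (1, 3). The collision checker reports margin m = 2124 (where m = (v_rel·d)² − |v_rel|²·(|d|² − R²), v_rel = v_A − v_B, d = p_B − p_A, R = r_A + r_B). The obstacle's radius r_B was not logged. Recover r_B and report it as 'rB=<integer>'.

m = 2124
d = (5, 20);  v_rel = (-2, -5),  |v_rel|² = 29
v_rel×d = (-2)·(20) − (-5)·(5) = -15
since m = R²·29 − (-15)²:  R² = (225 + 2124) / 29 = 81
R = √81 = 9  ⇒  r_B = 9 − 4 = 5

rB=5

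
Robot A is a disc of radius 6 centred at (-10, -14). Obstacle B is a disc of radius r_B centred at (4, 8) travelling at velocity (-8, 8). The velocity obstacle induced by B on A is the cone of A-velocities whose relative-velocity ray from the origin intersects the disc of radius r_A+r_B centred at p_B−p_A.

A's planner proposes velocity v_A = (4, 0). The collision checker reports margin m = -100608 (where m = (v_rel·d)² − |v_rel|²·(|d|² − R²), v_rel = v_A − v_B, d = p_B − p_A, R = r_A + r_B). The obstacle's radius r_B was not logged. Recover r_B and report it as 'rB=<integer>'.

m = -100608
d = (14, 22);  v_rel = (12, -8),  |v_rel|² = 208
v_rel×d = (12)·(22) − (-8)·(14) = 376
since m = R²·208 − 376²:  R² = (141376 + -100608) / 208 = 196
R = √196 = 14  ⇒  r_B = 14 − 6 = 8

rB=8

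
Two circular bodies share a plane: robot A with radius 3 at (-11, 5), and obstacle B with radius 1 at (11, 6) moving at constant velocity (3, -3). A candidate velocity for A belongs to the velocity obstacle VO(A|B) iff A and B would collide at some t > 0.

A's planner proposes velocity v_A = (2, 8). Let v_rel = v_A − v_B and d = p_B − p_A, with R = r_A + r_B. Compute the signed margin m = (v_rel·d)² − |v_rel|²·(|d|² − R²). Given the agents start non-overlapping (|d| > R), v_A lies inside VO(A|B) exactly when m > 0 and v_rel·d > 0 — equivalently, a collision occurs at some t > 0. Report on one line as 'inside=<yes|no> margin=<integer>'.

d = (22, 1),  |d|² = 485;  R = 3+1 = 4,  c = 485−4² = 469
v_rel = (-1, 11),  |v_rel|² = 122;  v_rel·d = (-1)·(22) + (11)·(1) = -11
122·t² + 22·t + 469 = 0  ⇒  m = (-11)² − 122·469 = -57097
m = -57097 < 0,  v_rel·d = -11 < 0  ⇒  outside

inside=no margin=-57097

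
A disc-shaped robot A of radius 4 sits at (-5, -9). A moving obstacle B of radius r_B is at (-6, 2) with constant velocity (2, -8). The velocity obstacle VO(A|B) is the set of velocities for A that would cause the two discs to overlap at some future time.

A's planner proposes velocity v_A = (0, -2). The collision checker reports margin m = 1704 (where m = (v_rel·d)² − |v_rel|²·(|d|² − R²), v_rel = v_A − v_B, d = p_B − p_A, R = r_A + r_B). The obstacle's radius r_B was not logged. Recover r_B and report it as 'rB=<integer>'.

m = 1704
d = (-1, 11);  v_rel = (-2, 6),  |v_rel|² = 40
v_rel×d = (-2)·(11) − (6)·(-1) = -16
since m = R²·40 − (-16)²:  R² = (256 + 1704) / 40 = 49
R = √49 = 7  ⇒  r_B = 7 − 4 = 3

rB=3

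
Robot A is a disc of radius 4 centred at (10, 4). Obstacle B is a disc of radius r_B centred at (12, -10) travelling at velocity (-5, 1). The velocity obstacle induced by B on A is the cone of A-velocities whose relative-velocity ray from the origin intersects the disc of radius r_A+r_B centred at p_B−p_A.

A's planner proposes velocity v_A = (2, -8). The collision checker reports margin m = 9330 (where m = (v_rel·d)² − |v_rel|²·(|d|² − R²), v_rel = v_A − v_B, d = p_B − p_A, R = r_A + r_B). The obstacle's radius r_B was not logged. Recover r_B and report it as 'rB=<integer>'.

m = 9330
d = (2, -14);  v_rel = (7, -9),  |v_rel|² = 130
v_rel×d = (7)·(-14) − (-9)·(2) = -80
since m = R²·130 − (-80)²:  R² = (6400 + 9330) / 130 = 121
R = √121 = 11  ⇒  r_B = 11 − 4 = 7

rB=7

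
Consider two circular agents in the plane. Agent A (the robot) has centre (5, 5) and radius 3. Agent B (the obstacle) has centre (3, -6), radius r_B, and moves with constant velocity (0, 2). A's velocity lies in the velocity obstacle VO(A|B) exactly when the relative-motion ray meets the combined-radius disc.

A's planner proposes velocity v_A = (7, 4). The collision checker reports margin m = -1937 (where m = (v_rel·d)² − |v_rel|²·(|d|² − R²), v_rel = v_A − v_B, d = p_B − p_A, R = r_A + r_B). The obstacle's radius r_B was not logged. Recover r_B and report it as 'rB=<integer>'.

m = -1937
d = (-2, -11);  v_rel = (7, 2),  |v_rel|² = 53
v_rel×d = (7)·(-11) − (2)·(-2) = -73
since m = R²·53 − (-73)²:  R² = (5329 + -1937) / 53 = 64
R = √64 = 8  ⇒  r_B = 8 − 3 = 5

rB=5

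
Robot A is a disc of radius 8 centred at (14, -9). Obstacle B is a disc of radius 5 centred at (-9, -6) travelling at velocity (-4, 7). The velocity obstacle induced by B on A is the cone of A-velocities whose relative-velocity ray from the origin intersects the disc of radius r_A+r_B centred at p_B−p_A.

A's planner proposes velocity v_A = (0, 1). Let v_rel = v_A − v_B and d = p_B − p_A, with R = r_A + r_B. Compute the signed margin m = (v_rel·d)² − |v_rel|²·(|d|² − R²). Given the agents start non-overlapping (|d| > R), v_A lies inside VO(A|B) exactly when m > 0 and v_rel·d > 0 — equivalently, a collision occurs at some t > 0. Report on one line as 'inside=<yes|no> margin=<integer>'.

d = (-23, 3),  |d|² = 538;  R = 8+5 = 13,  c = 538−13² = 369
v_rel = (4, -6),  |v_rel|² = 52;  v_rel·d = (4)·(-23) + (-6)·(3) = -110
52·t² + 220·t + 369 = 0  ⇒  m = (-110)² − 52·369 = -7088
m = -7088 < 0,  v_rel·d = -110 < 0  ⇒  outside

inside=no margin=-7088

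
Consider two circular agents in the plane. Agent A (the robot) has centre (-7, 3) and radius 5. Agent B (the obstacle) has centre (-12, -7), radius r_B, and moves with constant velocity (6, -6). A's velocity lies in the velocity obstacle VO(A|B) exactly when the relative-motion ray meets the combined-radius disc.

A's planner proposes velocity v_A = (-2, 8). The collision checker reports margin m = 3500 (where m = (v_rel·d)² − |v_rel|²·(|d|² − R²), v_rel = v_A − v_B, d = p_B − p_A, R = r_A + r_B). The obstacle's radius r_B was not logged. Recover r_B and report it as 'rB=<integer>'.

m = 3500
d = (-5, -10);  v_rel = (-8, 14),  |v_rel|² = 260
v_rel×d = (-8)·(-10) − (14)·(-5) = 150
since m = R²·260 − 150²:  R² = (22500 + 3500) / 260 = 100
R = √100 = 10  ⇒  r_B = 10 − 5 = 5

rB=5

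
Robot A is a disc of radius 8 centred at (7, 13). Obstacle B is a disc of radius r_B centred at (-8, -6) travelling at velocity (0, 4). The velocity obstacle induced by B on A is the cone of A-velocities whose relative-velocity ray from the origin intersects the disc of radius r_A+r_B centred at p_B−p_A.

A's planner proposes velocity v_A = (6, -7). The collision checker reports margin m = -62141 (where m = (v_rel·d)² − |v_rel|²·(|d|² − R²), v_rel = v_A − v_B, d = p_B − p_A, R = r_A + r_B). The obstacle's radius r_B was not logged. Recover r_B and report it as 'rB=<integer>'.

m = -62141
d = (-15, -19);  v_rel = (6, -11),  |v_rel|² = 157
v_rel×d = (6)·(-19) − (-11)·(-15) = -279
since m = R²·157 − (-279)²:  R² = (77841 + -62141) / 157 = 100
R = √100 = 10  ⇒  r_B = 10 − 8 = 2

rB=2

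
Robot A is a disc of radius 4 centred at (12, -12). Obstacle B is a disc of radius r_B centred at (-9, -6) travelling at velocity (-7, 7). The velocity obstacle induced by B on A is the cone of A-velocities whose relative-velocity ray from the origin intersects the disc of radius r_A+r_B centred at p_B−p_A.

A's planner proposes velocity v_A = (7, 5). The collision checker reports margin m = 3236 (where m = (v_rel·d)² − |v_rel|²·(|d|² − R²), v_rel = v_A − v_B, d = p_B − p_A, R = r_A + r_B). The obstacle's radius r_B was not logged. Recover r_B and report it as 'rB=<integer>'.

m = 3236
d = (-21, 6);  v_rel = (14, -2),  |v_rel|² = 200
v_rel×d = (14)·(6) − (-2)·(-21) = 42
since m = R²·200 − 42²:  R² = (1764 + 3236) / 200 = 25
R = √25 = 5  ⇒  r_B = 5 − 4 = 1

rB=1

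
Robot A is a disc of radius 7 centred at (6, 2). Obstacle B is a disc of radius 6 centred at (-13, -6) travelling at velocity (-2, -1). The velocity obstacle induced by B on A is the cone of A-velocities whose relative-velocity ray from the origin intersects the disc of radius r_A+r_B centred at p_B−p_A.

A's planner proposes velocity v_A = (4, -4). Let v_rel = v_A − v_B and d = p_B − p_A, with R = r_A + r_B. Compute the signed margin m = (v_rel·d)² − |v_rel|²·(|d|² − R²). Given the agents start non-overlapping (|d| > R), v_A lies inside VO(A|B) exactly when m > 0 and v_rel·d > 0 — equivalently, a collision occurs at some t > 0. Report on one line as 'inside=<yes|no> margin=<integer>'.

d = (-19, -8),  |d|² = 425;  R = 7+6 = 13,  c = 425−13² = 256
v_rel = (6, -3),  |v_rel|² = 45;  v_rel·d = (6)·(-19) + (-3)·(-8) = -90
45·t² + 180·t + 256 = 0  ⇒  m = (-90)² − 45·256 = -3420
m = -3420 < 0,  v_rel·d = -90 < 0  ⇒  outside

inside=no margin=-3420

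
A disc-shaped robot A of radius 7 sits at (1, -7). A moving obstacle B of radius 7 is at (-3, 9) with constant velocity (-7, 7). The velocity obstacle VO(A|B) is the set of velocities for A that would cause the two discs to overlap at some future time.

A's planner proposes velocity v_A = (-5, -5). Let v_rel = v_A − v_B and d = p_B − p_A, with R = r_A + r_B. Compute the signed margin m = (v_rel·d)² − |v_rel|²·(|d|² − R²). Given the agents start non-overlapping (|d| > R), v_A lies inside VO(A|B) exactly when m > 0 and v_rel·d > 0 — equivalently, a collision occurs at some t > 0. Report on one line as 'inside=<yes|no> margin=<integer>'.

d = (-4, 16),  |d|² = 272;  R = 7+7 = 14,  c = 272−14² = 76
v_rel = (2, -12),  |v_rel|² = 148;  v_rel·d = (2)·(-4) + (-12)·(16) = -200
148·t² + 400·t + 76 = 0  ⇒  m = (-200)² − 148·76 = 28752
m = 28752 > 0,  v_rel·d = -200 < 0  ⇒  outside

inside=no margin=28752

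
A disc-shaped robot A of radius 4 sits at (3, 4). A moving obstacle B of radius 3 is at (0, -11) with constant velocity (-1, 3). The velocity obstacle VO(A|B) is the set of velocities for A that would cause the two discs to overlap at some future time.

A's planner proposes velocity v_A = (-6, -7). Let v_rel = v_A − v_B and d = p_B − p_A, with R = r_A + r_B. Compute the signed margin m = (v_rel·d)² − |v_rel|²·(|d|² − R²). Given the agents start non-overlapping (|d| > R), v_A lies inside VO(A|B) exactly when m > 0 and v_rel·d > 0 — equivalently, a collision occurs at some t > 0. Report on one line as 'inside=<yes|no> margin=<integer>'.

d = (-3, -15),  |d|² = 234;  R = 4+3 = 7,  c = 234−7² = 185
v_rel = (-5, -10),  |v_rel|² = 125;  v_rel·d = (-5)·(-3) + (-10)·(-15) = 165
125·t² − 330·t + 185 = 0  ⇒  m = 165² − 125·185 = 4100
m = 4100 > 0,  v_rel·d = 165 > 0  ⇒  inside

inside=yes margin=4100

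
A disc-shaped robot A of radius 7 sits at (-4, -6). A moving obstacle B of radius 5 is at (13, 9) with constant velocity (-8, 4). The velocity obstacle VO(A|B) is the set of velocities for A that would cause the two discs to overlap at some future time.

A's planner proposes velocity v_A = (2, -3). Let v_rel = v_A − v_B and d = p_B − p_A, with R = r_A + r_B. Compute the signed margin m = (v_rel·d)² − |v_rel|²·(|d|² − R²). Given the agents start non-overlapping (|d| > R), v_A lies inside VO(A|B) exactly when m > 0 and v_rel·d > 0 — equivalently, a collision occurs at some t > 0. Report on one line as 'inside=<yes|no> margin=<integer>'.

d = (17, 15),  |d|² = 514;  R = 7+5 = 12,  c = 514−12² = 370
v_rel = (10, -7),  |v_rel|² = 149;  v_rel·d = (10)·(17) + (-7)·(15) = 65
149·t² − 130·t + 370 = 0  ⇒  m = 65² − 149·370 = -50905
m = -50905 < 0,  v_rel·d = 65 > 0  ⇒  outside

inside=no margin=-50905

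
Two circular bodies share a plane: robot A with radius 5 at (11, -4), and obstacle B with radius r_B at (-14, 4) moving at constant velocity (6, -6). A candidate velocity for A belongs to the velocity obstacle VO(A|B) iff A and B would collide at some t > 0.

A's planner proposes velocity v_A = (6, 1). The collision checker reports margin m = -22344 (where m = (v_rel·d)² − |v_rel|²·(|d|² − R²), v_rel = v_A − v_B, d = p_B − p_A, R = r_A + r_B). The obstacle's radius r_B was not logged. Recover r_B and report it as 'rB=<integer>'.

m = -22344
d = (-25, 8);  v_rel = (0, 7),  |v_rel|² = 49
v_rel×d = (0)·(8) − (7)·(-25) = 175
since m = R²·49 − 175²:  R² = (30625 + -22344) / 49 = 169
R = √169 = 13  ⇒  r_B = 13 − 5 = 8

rB=8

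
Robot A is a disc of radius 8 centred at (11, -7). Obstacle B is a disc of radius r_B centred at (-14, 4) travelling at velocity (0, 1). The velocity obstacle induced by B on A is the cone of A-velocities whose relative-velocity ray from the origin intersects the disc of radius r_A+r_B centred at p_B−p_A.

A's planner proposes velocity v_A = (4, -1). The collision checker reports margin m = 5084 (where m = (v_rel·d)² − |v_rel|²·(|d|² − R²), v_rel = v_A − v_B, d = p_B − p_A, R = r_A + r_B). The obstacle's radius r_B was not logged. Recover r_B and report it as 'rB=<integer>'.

m = 5084
d = (-25, 11);  v_rel = (4, -2),  |v_rel|² = 20
v_rel×d = (4)·(11) − (-2)·(-25) = -6
since m = R²·20 − (-6)²:  R² = (36 + 5084) / 20 = 256
R = √256 = 16  ⇒  r_B = 16 − 8 = 8

rB=8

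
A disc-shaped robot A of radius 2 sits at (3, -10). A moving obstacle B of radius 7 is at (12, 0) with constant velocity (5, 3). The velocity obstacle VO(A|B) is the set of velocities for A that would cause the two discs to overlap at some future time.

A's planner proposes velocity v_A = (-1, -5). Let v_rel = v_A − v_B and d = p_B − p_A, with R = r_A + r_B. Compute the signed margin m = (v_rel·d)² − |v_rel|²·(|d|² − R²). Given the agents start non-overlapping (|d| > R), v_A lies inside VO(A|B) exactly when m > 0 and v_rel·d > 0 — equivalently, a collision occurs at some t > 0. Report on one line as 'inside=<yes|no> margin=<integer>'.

d = (9, 10),  |d|² = 181;  R = 2+7 = 9,  c = 181−9² = 100
v_rel = (-6, -8),  |v_rel|² = 100;  v_rel·d = (-6)·(9) + (-8)·(10) = -134
100·t² + 268·t + 100 = 0  ⇒  m = (-134)² − 100·100 = 7956
m = 7956 > 0,  v_rel·d = -134 < 0  ⇒  outside

inside=no margin=7956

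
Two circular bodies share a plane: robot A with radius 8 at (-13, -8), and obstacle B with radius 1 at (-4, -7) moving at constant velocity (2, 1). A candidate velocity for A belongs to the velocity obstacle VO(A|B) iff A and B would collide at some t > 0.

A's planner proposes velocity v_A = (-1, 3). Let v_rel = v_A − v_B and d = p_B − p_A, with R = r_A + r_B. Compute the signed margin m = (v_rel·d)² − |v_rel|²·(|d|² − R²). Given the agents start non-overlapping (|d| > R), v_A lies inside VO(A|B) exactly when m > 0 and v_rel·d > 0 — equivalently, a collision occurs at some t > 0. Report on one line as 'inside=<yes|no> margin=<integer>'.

d = (9, 1),  |d|² = 82;  R = 8+1 = 9,  c = 82−9² = 1
v_rel = (-3, 2),  |v_rel|² = 13;  v_rel·d = (-3)·(9) + (2)·(1) = -25
13·t² + 50·t + 1 = 0  ⇒  m = (-25)² − 13·1 = 612
m = 612 > 0,  v_rel·d = -25 < 0  ⇒  outside

inside=no margin=612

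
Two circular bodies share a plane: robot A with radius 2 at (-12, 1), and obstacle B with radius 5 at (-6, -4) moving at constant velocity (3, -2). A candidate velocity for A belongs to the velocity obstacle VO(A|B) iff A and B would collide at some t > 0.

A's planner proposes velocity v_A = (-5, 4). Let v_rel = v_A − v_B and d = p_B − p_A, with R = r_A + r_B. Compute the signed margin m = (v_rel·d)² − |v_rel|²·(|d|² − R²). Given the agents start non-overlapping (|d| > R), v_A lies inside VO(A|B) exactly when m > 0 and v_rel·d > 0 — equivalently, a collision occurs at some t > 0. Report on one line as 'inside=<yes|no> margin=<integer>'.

d = (6, -5),  |d|² = 61;  R = 2+5 = 7,  c = 61−7² = 12
v_rel = (-8, 6),  |v_rel|² = 100;  v_rel·d = (-8)·(6) + (6)·(-5) = -78
100·t² + 156·t + 12 = 0  ⇒  m = (-78)² − 100·12 = 4884
m = 4884 > 0,  v_rel·d = -78 < 0  ⇒  outside

inside=no margin=4884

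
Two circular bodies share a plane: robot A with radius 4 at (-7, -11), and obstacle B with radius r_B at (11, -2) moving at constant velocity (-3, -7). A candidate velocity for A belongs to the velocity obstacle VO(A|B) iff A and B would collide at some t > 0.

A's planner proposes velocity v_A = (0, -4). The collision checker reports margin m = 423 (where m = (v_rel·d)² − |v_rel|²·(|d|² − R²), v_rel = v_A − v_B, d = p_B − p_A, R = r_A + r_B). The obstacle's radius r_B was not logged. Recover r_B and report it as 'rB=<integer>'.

m = 423
d = (18, 9);  v_rel = (3, 3),  |v_rel|² = 18
v_rel×d = (3)·(9) − (3)·(18) = -27
since m = R²·18 − (-27)²:  R² = (729 + 423) / 18 = 64
R = √64 = 8  ⇒  r_B = 8 − 4 = 4

rB=4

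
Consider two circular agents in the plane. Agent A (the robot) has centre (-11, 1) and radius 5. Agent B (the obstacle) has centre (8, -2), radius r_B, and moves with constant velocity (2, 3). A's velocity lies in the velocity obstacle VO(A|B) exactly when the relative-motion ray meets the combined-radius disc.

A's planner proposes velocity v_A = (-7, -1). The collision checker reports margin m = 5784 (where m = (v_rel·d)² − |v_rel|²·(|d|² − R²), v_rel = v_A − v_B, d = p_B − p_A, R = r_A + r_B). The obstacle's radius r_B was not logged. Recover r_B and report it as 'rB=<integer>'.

m = 5784
d = (19, -3);  v_rel = (-9, -4),  |v_rel|² = 97
v_rel×d = (-9)·(-3) − (-4)·(19) = 103
since m = R²·97 − 103²:  R² = (10609 + 5784) / 97 = 169
R = √169 = 13  ⇒  r_B = 13 − 5 = 8

rB=8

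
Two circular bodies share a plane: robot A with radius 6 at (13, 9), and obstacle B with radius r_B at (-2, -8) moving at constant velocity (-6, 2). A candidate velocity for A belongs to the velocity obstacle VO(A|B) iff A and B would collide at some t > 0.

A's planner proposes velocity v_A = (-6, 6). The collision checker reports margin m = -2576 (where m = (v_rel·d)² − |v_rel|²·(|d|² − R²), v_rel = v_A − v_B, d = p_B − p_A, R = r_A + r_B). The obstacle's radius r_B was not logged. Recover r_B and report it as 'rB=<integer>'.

m = -2576
d = (-15, -17);  v_rel = (0, 4),  |v_rel|² = 16
v_rel×d = (0)·(-17) − (4)·(-15) = 60
since m = R²·16 − 60²:  R² = (3600 + -2576) / 16 = 64
R = √64 = 8  ⇒  r_B = 8 − 6 = 2

rB=2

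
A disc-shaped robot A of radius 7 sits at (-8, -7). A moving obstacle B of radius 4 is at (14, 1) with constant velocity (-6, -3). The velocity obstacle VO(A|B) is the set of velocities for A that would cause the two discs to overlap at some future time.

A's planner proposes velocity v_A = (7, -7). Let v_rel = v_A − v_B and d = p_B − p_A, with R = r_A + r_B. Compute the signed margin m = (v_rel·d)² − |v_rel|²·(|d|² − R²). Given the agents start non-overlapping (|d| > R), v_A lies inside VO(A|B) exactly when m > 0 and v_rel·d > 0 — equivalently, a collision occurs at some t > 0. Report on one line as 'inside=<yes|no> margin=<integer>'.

d = (22, 8),  |d|² = 548;  R = 7+4 = 11,  c = 548−11² = 427
v_rel = (13, -4),  |v_rel|² = 185;  v_rel·d = (13)·(22) + (-4)·(8) = 254
185·t² − 508·t + 427 = 0  ⇒  m = 254² − 185·427 = -14479
m = -14479 < 0,  v_rel·d = 254 > 0  ⇒  outside

inside=no margin=-14479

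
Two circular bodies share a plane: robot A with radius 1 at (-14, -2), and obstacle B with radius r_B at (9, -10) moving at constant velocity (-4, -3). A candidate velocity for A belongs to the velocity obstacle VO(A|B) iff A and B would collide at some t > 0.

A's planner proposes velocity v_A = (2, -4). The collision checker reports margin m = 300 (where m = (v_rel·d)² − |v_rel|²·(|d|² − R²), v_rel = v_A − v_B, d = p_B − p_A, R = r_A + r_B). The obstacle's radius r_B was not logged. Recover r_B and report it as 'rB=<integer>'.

m = 300
d = (23, -8);  v_rel = (6, -1),  |v_rel|² = 37
v_rel×d = (6)·(-8) − (-1)·(23) = -25
since m = R²·37 − (-25)²:  R² = (625 + 300) / 37 = 25
R = √25 = 5  ⇒  r_B = 5 − 1 = 4

rB=4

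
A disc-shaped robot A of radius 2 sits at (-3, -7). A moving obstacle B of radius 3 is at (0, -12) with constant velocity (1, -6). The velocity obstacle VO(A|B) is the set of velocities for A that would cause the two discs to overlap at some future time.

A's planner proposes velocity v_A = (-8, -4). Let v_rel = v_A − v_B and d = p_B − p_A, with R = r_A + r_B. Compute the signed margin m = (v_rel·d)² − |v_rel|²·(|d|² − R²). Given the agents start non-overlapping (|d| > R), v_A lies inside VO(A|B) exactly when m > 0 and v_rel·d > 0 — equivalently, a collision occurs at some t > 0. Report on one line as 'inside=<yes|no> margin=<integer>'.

d = (3, -5),  |d|² = 34;  R = 2+3 = 5,  c = 34−5² = 9
v_rel = (-9, 2),  |v_rel|² = 85;  v_rel·d = (-9)·(3) + (2)·(-5) = -37
85·t² + 74·t + 9 = 0  ⇒  m = (-37)² − 85·9 = 604
m = 604 > 0,  v_rel·d = -37 < 0  ⇒  outside

inside=no margin=604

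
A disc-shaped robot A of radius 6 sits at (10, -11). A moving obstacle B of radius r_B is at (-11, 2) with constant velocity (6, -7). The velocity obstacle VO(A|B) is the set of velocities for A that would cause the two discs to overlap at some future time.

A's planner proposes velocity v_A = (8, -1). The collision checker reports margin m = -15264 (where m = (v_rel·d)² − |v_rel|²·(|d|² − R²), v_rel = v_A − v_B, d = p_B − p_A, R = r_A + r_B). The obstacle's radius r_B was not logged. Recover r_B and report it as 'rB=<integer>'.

m = -15264
d = (-21, 13);  v_rel = (2, 6),  |v_rel|² = 40
v_rel×d = (2)·(13) − (6)·(-21) = 152
since m = R²·40 − 152²:  R² = (23104 + -15264) / 40 = 196
R = √196 = 14  ⇒  r_B = 14 − 6 = 8

rB=8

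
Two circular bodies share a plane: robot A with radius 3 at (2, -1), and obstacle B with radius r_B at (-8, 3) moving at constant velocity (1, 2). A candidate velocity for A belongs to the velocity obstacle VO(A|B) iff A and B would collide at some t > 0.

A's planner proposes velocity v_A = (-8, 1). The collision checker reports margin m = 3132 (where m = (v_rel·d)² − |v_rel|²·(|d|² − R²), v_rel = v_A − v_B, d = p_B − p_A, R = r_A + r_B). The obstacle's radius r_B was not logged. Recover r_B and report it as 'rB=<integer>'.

m = 3132
d = (-10, 4);  v_rel = (-9, -1),  |v_rel|² = 82
v_rel×d = (-9)·(4) − (-1)·(-10) = -46
since m = R²·82 − (-46)²:  R² = (2116 + 3132) / 82 = 64
R = √64 = 8  ⇒  r_B = 8 − 3 = 5

rB=5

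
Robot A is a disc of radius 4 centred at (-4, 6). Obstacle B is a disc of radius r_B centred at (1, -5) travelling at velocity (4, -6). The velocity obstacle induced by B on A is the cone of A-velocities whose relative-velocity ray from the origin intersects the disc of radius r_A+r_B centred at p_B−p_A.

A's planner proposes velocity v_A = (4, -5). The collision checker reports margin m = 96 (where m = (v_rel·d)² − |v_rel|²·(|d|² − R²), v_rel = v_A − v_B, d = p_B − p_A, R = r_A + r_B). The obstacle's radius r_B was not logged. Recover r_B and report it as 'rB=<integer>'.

m = 96
d = (5, -11);  v_rel = (0, 1),  |v_rel|² = 1
v_rel×d = (0)·(-11) − (1)·(5) = -5
since m = R²·1 − (-5)²:  R² = (25 + 96) / 1 = 121
R = √121 = 11  ⇒  r_B = 11 − 4 = 7

rB=7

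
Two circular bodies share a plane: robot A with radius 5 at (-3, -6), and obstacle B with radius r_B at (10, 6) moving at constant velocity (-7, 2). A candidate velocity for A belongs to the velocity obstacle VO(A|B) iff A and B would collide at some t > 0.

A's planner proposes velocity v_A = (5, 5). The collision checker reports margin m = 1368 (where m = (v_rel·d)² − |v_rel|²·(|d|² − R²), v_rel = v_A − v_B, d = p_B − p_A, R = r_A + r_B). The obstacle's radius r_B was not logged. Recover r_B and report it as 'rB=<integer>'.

m = 1368
d = (13, 12);  v_rel = (12, 3),  |v_rel|² = 153
v_rel×d = (12)·(12) − (3)·(13) = 105
since m = R²·153 − 105²:  R² = (11025 + 1368) / 153 = 81
R = √81 = 9  ⇒  r_B = 9 − 5 = 4

rB=4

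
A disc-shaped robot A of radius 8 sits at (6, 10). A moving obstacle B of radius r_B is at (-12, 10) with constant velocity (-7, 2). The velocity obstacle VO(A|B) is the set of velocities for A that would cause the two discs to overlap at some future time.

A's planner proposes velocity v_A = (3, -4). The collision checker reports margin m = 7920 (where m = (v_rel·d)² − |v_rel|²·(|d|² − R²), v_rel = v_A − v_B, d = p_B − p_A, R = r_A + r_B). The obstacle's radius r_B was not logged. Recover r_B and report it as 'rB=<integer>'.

m = 7920
d = (-18, 0);  v_rel = (10, -6),  |v_rel|² = 136
v_rel×d = (10)·(0) − (-6)·(-18) = -108
since m = R²·136 − (-108)²:  R² = (11664 + 7920) / 136 = 144
R = √144 = 12  ⇒  r_B = 12 − 8 = 4

rB=4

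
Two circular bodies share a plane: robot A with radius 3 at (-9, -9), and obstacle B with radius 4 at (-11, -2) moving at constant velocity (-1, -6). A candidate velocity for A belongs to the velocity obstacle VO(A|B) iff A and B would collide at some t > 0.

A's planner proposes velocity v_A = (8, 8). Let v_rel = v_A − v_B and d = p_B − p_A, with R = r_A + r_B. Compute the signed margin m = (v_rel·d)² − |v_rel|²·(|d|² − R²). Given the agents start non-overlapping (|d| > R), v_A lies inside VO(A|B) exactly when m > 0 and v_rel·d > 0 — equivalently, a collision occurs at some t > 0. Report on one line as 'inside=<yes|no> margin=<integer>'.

d = (-2, 7),  |d|² = 53;  R = 3+4 = 7,  c = 53−7² = 4
v_rel = (9, 14),  |v_rel|² = 277;  v_rel·d = (9)·(-2) + (14)·(7) = 80
277·t² − 160·t + 4 = 0  ⇒  m = 80² − 277·4 = 5292
m = 5292 > 0,  v_rel·d = 80 > 0  ⇒  inside

inside=yes margin=5292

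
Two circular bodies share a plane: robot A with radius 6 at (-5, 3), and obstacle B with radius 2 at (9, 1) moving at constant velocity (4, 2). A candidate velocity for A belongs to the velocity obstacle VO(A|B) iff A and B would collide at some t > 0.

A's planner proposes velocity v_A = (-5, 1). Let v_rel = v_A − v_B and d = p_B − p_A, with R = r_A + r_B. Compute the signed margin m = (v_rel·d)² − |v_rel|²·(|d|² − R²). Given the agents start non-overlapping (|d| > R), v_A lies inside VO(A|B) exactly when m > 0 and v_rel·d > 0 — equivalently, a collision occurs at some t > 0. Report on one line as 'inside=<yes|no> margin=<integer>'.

d = (14, -2),  |d|² = 200;  R = 6+2 = 8,  c = 200−8² = 136
v_rel = (-9, -1),  |v_rel|² = 82;  v_rel·d = (-9)·(14) + (-1)·(-2) = -124
82·t² + 248·t + 136 = 0  ⇒  m = (-124)² − 82·136 = 4224
m = 4224 > 0,  v_rel·d = -124 < 0  ⇒  outside

inside=no margin=4224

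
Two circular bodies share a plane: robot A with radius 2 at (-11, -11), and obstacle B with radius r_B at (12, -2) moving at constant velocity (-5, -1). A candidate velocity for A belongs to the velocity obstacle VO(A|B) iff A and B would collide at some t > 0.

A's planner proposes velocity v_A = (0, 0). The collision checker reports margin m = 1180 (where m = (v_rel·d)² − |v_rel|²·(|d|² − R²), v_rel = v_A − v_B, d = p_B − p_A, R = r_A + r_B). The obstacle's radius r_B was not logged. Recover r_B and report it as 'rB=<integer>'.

m = 1180
d = (23, 9);  v_rel = (5, 1),  |v_rel|² = 26
v_rel×d = (5)·(9) − (1)·(23) = 22
since m = R²·26 − 22²:  R² = (484 + 1180) / 26 = 64
R = √64 = 8  ⇒  r_B = 8 − 2 = 6

rB=6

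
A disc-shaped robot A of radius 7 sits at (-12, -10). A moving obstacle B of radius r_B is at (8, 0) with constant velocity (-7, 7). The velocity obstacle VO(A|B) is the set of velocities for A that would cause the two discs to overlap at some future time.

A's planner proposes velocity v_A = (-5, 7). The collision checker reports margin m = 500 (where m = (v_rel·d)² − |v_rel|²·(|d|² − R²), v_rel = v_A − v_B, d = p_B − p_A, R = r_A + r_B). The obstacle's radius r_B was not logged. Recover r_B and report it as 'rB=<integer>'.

m = 500
d = (20, 10);  v_rel = (2, 0),  |v_rel|² = 4
v_rel×d = (2)·(10) − (0)·(20) = 20
since m = R²·4 − 20²:  R² = (400 + 500) / 4 = 225
R = √225 = 15  ⇒  r_B = 15 − 7 = 8

rB=8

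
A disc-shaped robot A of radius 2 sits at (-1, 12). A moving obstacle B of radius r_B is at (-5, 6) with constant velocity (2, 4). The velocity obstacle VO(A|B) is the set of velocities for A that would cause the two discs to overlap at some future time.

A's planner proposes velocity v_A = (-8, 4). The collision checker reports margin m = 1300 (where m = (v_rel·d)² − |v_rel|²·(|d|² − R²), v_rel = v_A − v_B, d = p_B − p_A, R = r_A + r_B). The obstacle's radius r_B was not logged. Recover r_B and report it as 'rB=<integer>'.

m = 1300
d = (-4, -6);  v_rel = (-10, 0),  |v_rel|² = 100
v_rel×d = (-10)·(-6) − (0)·(-4) = 60
since m = R²·100 − 60²:  R² = (3600 + 1300) / 100 = 49
R = √49 = 7  ⇒  r_B = 7 − 2 = 5

rB=5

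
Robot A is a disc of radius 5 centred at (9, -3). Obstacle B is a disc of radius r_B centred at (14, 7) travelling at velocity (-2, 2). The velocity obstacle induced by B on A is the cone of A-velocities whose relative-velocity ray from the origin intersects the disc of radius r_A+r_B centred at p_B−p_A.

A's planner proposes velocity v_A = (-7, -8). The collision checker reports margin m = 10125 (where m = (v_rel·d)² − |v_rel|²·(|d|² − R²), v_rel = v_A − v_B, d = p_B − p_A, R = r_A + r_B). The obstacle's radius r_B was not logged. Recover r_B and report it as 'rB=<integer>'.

m = 10125
d = (5, 10);  v_rel = (-5, -10),  |v_rel|² = 125
v_rel×d = (-5)·(10) − (-10)·(5) = 0
since m = R²·125 − 0²:  R² = (0 + 10125) / 125 = 81
R = √81 = 9  ⇒  r_B = 9 − 5 = 4

rB=4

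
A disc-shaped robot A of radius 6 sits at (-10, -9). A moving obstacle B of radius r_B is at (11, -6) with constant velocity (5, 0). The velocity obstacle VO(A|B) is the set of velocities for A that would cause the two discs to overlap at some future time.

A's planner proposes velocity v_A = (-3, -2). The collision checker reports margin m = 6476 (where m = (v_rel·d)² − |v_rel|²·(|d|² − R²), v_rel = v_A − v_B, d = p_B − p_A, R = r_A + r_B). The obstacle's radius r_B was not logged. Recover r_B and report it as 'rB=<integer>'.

m = 6476
d = (21, 3);  v_rel = (-8, -2),  |v_rel|² = 68
v_rel×d = (-8)·(3) − (-2)·(21) = 18
since m = R²·68 − 18²:  R² = (324 + 6476) / 68 = 100
R = √100 = 10  ⇒  r_B = 10 − 6 = 4

rB=4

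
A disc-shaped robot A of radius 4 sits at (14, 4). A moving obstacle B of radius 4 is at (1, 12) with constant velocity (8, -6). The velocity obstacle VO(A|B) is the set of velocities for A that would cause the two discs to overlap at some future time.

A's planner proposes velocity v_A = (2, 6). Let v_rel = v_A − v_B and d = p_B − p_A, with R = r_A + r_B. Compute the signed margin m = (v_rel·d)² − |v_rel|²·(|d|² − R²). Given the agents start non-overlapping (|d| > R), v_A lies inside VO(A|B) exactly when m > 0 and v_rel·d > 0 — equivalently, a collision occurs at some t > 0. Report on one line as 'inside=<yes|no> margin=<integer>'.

d = (-13, 8),  |d|² = 233;  R = 4+4 = 8,  c = 233−8² = 169
v_rel = (-6, 12),  |v_rel|² = 180;  v_rel·d = (-6)·(-13) + (12)·(8) = 174
180·t² − 348·t + 169 = 0  ⇒  m = 174² − 180·169 = -144
m = -144 < 0,  v_rel·d = 174 > 0  ⇒  outside

inside=no margin=-144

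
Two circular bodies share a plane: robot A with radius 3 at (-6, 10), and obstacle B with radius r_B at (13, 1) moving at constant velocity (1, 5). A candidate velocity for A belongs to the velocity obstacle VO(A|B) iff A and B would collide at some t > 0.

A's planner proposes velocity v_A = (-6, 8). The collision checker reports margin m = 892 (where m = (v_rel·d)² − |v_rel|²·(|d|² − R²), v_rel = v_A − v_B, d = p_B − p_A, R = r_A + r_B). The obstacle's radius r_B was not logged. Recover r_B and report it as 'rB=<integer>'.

m = 892
d = (19, -9);  v_rel = (-7, 3),  |v_rel|² = 58
v_rel×d = (-7)·(-9) − (3)·(19) = 6
since m = R²·58 − 6²:  R² = (36 + 892) / 58 = 16
R = √16 = 4  ⇒  r_B = 4 − 3 = 1

rB=1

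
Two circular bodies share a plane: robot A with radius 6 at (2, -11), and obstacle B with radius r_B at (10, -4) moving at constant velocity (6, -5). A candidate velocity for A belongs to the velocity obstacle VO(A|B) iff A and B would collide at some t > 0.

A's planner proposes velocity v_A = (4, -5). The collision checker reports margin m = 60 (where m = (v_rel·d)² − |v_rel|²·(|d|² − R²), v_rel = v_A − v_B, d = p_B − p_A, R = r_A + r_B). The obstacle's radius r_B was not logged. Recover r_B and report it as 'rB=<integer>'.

m = 60
d = (8, 7);  v_rel = (-2, 0),  |v_rel|² = 4
v_rel×d = (-2)·(7) − (0)·(8) = -14
since m = R²·4 − (-14)²:  R² = (196 + 60) / 4 = 64
R = √64 = 8  ⇒  r_B = 8 − 6 = 2

rB=2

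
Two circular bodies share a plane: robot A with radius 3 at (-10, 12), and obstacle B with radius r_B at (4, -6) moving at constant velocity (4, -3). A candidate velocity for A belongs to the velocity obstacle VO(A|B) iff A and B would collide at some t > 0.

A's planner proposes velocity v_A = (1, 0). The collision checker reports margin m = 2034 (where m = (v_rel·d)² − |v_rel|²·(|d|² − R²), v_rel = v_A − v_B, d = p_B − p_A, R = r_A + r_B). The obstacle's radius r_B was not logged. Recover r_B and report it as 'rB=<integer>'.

m = 2034
d = (14, -18);  v_rel = (-3, 3),  |v_rel|² = 18
v_rel×d = (-3)·(-18) − (3)·(14) = 12
since m = R²·18 − 12²:  R² = (144 + 2034) / 18 = 121
R = √121 = 11  ⇒  r_B = 11 − 3 = 8

rB=8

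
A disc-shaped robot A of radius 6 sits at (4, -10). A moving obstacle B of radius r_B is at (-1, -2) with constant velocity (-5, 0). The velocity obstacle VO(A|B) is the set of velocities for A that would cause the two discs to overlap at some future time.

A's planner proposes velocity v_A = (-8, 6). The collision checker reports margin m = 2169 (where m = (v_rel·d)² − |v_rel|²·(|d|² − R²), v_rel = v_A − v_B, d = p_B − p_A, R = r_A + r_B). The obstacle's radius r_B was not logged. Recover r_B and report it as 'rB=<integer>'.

m = 2169
d = (-5, 8);  v_rel = (-3, 6),  |v_rel|² = 45
v_rel×d = (-3)·(8) − (6)·(-5) = 6
since m = R²·45 − 6²:  R² = (36 + 2169) / 45 = 49
R = √49 = 7  ⇒  r_B = 7 − 6 = 1

rB=1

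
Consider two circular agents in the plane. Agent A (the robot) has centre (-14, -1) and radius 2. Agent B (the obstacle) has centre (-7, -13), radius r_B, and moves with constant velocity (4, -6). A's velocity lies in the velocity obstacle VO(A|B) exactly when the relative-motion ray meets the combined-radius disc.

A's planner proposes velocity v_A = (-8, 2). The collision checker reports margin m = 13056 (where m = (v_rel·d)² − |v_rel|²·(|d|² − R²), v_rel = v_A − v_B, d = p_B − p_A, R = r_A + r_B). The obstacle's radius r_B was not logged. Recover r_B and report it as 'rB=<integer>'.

m = 13056
d = (7, -12);  v_rel = (-12, 8),  |v_rel|² = 208
v_rel×d = (-12)·(-12) − (8)·(7) = 88
since m = R²·208 − 88²:  R² = (7744 + 13056) / 208 = 100
R = √100 = 10  ⇒  r_B = 10 − 2 = 8

rB=8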